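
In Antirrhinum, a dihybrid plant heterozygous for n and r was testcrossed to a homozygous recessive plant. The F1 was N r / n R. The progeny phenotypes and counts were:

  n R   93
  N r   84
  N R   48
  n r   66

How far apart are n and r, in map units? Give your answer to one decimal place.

39.2 map units

The recombinant classes are N R and n r: 48 + 66 = 114.
Recombination frequency = 114/291 = 0.3918 ≈ 39.2%, i.e. 39.2 map units.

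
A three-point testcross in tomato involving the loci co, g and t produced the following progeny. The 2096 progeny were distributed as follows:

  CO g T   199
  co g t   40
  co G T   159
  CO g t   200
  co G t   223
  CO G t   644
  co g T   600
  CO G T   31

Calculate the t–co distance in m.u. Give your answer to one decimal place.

23.5 m.u.

The two most frequent reciprocal classes, co g T and CO G t, are the parental types, so the F1 was co g T / CO G t.
The two rarest classes, co g t and CO G T, are the double crossovers. Comparing them with the parentals, only the t allele has switched, so t is the middle locus and the order is g – t – co.
Crossovers in the t–co interval produce the single-crossover classes CO g T and co G t (199 + 223 = 422) plus the double crossovers (71).
RF(t–co) = (422 + 71) / 2096 = 493/2096 = 0.2352 → 23.5 m.u.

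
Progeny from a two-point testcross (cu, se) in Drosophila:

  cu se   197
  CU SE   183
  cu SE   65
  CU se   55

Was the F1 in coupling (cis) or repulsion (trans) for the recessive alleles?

cis

The two most frequent classes are CU SE (183) and cu se (197); these are the parental (non-recombinant) types.
So the F1 carried CU SE on one chromosome and cu se on the other — the recessive alleles are on the same chromosome (cis / coupling).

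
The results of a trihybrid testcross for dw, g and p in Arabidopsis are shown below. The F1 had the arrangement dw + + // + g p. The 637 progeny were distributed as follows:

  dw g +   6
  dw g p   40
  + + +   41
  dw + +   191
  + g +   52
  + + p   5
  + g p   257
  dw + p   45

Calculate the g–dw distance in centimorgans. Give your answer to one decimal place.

14.4 centimorgans

The two rarest classes, dw g + and + + p, are the double crossovers. Comparing them with the parentals, only the g allele has switched, so g is the middle locus and the order is dw – g – p.
Crossovers in the dw–g interval produce the single-crossover classes + + + and dw g p (41 + 40 = 81) plus the double crossovers (11).
RF(dw–g) = (81 + 11) / 637 = 92/637 = 0.1444 → 14.4 centimorgans.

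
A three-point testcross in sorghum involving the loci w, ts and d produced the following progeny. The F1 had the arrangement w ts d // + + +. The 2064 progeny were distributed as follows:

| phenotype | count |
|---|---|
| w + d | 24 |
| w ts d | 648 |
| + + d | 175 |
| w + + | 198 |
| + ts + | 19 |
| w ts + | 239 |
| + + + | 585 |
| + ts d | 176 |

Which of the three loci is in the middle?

ts

The two rarest classes, w + d and + ts +, are the double crossovers. Comparing them with the parentals, only the ts allele has switched, so ts is the middle locus and the order is w – ts – d.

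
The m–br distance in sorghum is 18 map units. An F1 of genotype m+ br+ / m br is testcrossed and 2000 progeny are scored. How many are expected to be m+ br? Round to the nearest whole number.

A map distance of 18 map units corresponds to a recombination frequency of 0.180.
The F1 is m+ br+ / m br, so m+ br is a recombinant gamete class with expected frequency r/2 = 0.180/2 = 0.0900.
Expected number = 0.0900 × 2000 = 180.00 ≈ 180.

180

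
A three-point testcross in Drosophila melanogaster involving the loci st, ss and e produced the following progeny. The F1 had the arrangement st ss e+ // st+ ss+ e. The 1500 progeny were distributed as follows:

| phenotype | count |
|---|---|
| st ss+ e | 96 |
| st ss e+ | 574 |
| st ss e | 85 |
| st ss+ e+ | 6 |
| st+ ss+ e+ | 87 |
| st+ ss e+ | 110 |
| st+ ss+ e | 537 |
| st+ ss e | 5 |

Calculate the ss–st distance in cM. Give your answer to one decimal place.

14.5 cM

The two rarest classes, st ss+ e+ and st+ ss e, are the double crossovers. Comparing them with the parentals, only the ss allele has switched, so ss is the middle locus and the order is e – ss – st.
Crossovers in the ss–st interval produce the single-crossover classes st+ ss e+ and st ss+ e (110 + 96 = 206) plus the double crossovers (11).
RF(ss–st) = (206 + 11) / 1500 = 217/1500 = 0.1447 → 14.5 cM.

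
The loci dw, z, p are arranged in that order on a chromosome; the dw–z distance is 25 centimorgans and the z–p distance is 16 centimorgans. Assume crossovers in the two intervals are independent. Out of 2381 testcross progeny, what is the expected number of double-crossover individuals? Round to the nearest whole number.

Map distances give recombination frequencies of 0.250 and 0.160 for the two intervals.
With no interference, expected double-crossover frequency = 0.250 × 0.160 = 0.04000.
Expected number = 0.04000 × 2381 = 95.24 ≈ 95.

95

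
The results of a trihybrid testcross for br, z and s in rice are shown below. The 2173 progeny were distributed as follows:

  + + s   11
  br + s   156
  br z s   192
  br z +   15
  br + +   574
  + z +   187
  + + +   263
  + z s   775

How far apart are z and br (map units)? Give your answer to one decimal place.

22.1 map units

The two most frequent reciprocal classes, br + + and + z s, are the parental types, so the F1 was br + + / + z s.
The two rarest classes, br z + and + + s, are the double crossovers. Comparing them with the parentals, only the z allele has switched, so z is the middle locus and the order is s – z – br.
Crossovers in the z–br interval produce the single-crossover classes + + + and br z s (263 + 192 = 455) plus the double crossovers (26).
RF(z–br) = (455 + 26) / 2173 = 481/2173 = 0.2214 → 22.1 map units.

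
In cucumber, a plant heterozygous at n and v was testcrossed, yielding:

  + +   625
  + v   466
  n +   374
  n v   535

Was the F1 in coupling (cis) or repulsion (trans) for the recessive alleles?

The two most frequent classes are + + (625) and n v (535); these are the parental (non-recombinant) types.
So the F1 carried + + on one chromosome and n v on the other — the recessive alleles are on the same chromosome (cis / coupling).

cis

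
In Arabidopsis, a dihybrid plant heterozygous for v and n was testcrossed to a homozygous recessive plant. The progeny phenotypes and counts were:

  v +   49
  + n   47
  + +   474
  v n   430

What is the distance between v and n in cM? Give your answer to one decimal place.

9.6 cM

The two most frequent classes, + + (474) and v n (430), are the parental types, so the F1 was + + / v n.
The recombinant classes are + n and v +: 47 + 49 = 96.
Recombination frequency = 96/1000 = 0.0960 ≈ 9.6%, i.e. 9.6 cM.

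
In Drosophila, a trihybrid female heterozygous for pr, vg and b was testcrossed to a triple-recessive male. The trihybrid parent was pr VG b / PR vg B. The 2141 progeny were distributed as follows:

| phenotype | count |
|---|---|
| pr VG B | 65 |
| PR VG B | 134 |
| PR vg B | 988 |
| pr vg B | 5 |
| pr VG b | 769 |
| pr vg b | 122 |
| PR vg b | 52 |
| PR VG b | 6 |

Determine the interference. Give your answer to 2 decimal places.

The two rarest classes, PR VG b and pr vg B, are the double crossovers. Comparing them with the parentals, only the pr allele has switched, so pr is the middle locus and the order is b – pr – vg.
b–pr: (117 + 11)/2141 = 0.0598; pr–vg: (256 + 11)/2141 = 0.1247.
Expected DCO frequency = 0.0598 × 0.1247 ≈ 0.00746; observed = 11/2141 ≈ 0.00514.
Coefficient of coincidence = 0.00514/0.00746 ≈ 0.69; interference = 1 − 0.69 = 0.31.

0.31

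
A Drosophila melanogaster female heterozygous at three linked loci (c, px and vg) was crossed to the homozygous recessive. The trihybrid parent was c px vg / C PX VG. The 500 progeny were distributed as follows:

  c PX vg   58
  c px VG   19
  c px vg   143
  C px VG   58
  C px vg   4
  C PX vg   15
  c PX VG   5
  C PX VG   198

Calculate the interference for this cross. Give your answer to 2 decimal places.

The two rarest classes, C px vg and c PX VG, are the double crossovers. Comparing them with the parentals, only the c allele has switched, so c is the middle locus and the order is vg – c – px.
vg–c: (34 + 9)/500 = 0.0860; c–px: (116 + 9)/500 = 0.2500.
Expected DCO frequency = 0.0860 × 0.2500 ≈ 0.02150; observed = 9/500 ≈ 0.01800.
Coefficient of coincidence = 0.01800/0.02150 ≈ 0.84; interference = 1 − 0.84 = 0.16.

0.16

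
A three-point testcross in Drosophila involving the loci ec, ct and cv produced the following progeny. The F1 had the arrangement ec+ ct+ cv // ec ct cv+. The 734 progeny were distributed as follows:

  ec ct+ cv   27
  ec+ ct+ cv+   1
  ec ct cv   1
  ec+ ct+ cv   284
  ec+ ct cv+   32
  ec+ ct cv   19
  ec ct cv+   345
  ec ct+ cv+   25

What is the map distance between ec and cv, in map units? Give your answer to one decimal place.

8.3 map units

The two rarest classes, ec+ ct+ cv+ and ec ct cv, are the double crossovers. Comparing them with the parentals, only the cv allele has switched, so cv is the middle locus and the order is ec – cv – ct.
Crossovers in the ec–cv interval produce the single-crossover classes ec ct+ cv and ec+ ct cv+ (27 + 32 = 59) plus the double crossovers (2).
RF(ec–cv) = (59 + 2) / 734 = 61/734 = 0.0831 → 8.3 map units.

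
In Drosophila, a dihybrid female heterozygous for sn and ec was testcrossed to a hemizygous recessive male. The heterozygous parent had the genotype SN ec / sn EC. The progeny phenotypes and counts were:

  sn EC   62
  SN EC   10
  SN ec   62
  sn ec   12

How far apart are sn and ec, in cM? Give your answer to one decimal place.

15.1 cM

The recombinant classes are SN EC and sn ec: 10 + 12 = 22.
Recombination frequency = 22/146 = 0.1507 ≈ 15.1%, i.e. 15.1 cM.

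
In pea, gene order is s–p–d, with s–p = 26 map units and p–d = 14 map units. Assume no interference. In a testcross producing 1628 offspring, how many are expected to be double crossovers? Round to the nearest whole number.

59

Map distances give recombination frequencies of 0.260 and 0.140 for the two intervals.
With no interference, expected double-crossover frequency = 0.260 × 0.140 = 0.03640.
Expected number = 0.03640 × 1628 = 59.26 ≈ 59.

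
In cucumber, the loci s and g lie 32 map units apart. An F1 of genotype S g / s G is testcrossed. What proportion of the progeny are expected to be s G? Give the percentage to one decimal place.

A map distance of 32 map units corresponds to a recombination frequency of 0.320.
The F1 is S g / s G, so s G is a parental gamete class with expected frequency (1 − r)/2 = 0.680/2 = 0.3400.
That is 0.3400 = 34.0% of the progeny.

34.0%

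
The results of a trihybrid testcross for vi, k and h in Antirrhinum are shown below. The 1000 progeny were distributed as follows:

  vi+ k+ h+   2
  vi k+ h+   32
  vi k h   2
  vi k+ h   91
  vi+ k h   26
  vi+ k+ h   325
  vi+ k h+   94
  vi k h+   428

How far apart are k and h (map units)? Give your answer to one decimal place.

The two most frequent reciprocal classes, vi+ k+ h and vi k h+, are the parental types, so the F1 was vi+ k+ h / vi k h+.
The two rarest classes, vi+ k+ h+ and vi k h, are the double crossovers. Comparing them with the parentals, only the h allele has switched, so h is the middle locus and the order is vi – h – k.
Crossovers in the h–k interval produce the single-crossover classes vi+ k h and vi k+ h+ (26 + 32 = 58) plus the double crossovers (4).
RF(h–k) = (58 + 4) / 1000 = 62/1000 = 0.0620 → 6.2 map units.

6.2 map units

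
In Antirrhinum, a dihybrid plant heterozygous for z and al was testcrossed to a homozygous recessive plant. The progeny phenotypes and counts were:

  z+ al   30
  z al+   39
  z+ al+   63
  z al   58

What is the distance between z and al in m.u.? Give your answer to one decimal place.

The two most frequent classes, z+ al+ (63) and z al (58), are the parental types, so the F1 was z+ al+ / z al.
The recombinant classes are z+ al and z al+: 30 + 39 = 69.
Recombination frequency = 69/190 = 0.3632 ≈ 36.3%, i.e. 36.3 m.u.

36.3 m.u.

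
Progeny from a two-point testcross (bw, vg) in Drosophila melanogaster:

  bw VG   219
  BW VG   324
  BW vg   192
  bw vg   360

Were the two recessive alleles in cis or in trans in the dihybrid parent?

The two most frequent classes are BW VG (324) and bw vg (360); these are the parental (non-recombinant) types.
So the F1 carried BW VG on one chromosome and bw vg on the other — the recessive alleles are on the same chromosome (cis / coupling).

cis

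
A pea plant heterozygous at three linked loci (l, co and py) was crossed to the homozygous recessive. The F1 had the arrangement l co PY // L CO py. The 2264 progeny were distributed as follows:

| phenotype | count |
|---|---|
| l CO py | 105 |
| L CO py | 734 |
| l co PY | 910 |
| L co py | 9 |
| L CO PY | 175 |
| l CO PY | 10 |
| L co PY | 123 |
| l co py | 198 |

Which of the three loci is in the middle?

co

The two rarest classes, l CO PY and L co py, are the double crossovers. Comparing them with the parentals, only the co allele has switched, so co is the middle locus and the order is l – co – py.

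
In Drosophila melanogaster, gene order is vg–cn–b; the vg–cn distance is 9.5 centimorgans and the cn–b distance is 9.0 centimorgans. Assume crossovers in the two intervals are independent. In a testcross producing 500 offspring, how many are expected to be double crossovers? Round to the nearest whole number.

Map distances give recombination frequencies of 0.095 and 0.090 for the two intervals.
With no interference, expected double-crossover frequency = 0.095 × 0.090 = 0.00855.
Expected number = 0.00855 × 500 = 4.28 ≈ 4.

4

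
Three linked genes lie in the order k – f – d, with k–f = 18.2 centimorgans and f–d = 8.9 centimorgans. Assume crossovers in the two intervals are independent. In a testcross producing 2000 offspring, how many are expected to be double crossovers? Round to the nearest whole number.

Map distances give recombination frequencies of 0.182 and 0.089 for the two intervals.
With no interference, expected double-crossover frequency = 0.182 × 0.089 = 0.01620.
Expected number = 0.01620 × 2000 = 32.40 ≈ 32.

32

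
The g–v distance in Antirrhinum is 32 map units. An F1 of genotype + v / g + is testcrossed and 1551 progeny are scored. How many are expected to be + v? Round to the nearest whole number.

A map distance of 32 map units corresponds to a recombination frequency of 0.320.
The F1 is + v / g +, so + v is a parental gamete class with expected frequency (1 − r)/2 = 0.680/2 = 0.3400.
Expected number = 0.3400 × 1551 = 527.34 ≈ 527.

527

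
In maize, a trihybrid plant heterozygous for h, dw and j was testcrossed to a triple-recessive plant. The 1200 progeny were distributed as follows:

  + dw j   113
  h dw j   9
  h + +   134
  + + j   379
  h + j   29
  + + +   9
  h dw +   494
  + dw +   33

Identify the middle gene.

The two most frequent reciprocal classes, h dw + and + + j, are the parental types, so the F1 was h dw + / + + j.
The two rarest classes, h dw j and + + +, are the double crossovers. Comparing them with the parentals, only the j allele has switched, so j is the middle locus and the order is h – j – dw.

j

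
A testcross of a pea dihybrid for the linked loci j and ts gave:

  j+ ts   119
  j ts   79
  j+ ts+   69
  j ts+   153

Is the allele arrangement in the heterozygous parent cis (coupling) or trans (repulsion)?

The two most frequent classes are j+ ts (119) and j ts+ (153); these are the parental (non-recombinant) types.
So the F1 carried j+ ts on one chromosome and j ts+ on the other — the recessive alleles are on opposite chromosomes (trans / repulsion).

trans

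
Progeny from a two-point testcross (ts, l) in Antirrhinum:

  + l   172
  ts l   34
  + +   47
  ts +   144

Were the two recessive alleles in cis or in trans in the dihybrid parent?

trans

The two most frequent classes are + l (172) and ts + (144); these are the parental (non-recombinant) types.
So the F1 carried + l on one chromosome and ts + on the other — the recessive alleles are on opposite chromosomes (trans / repulsion).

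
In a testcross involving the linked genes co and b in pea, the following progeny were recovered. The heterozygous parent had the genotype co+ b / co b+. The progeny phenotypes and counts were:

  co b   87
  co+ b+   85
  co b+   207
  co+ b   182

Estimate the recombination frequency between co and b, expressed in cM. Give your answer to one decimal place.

The recombinant classes are co+ b+ and co b: 85 + 87 = 172.
Recombination frequency = 172/561 = 0.3066 ≈ 30.7%, i.e. 30.7 cM.

30.7 cM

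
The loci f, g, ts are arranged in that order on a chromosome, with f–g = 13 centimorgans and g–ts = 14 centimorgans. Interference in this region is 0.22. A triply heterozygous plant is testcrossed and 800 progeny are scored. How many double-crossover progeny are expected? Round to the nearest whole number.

11

Map distances give recombination frequencies of 0.130 and 0.140 for the two intervals.
With interference 0.22 (so coincidence = 0.78), expected double-crossover frequency = 0.130 × 0.140 × 0.78 = 0.01420.
Expected number = 0.01420 × 800 = 11.36 ≈ 11.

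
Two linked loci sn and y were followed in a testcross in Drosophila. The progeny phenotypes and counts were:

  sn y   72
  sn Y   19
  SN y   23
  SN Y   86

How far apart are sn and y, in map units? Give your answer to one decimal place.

The two most frequent classes, SN Y (86) and sn y (72), are the parental types, so the F1 was SN Y / sn y.
The recombinant classes are SN y and sn Y: 23 + 19 = 42.
Recombination frequency = 42/200 = 0.2100 ≈ 21.0%, i.e. 21.0 map units.

21.0 map units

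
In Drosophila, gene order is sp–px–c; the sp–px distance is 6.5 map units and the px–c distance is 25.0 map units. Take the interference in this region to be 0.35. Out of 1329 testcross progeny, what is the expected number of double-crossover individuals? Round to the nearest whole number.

Map distances give recombination frequencies of 0.065 and 0.250 for the two intervals.
With interference 0.35 (so coincidence = 0.65), expected double-crossover frequency = 0.065 × 0.250 × 0.65 = 0.01056.
Expected number = 0.01056 × 1329 = 14.04 ≈ 14.

14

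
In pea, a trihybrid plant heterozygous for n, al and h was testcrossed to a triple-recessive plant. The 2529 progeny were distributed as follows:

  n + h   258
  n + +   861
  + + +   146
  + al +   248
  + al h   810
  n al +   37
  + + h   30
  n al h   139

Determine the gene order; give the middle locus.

al

The two most frequent reciprocal classes, + al h and n + +, are the parental types, so the F1 was + al h / n + +.
The two rarest classes, + + h and n al +, are the double crossovers. Comparing them with the parentals, only the al allele has switched, so al is the middle locus and the order is n – al – h.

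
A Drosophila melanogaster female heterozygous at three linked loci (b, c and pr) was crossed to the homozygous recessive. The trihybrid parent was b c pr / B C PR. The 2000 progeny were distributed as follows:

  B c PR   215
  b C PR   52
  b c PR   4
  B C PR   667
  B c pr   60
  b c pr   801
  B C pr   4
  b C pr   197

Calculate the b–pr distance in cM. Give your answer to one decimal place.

6.0 cM

The two rarest classes, b c PR and B C pr, are the double crossovers. Comparing them with the parentals, only the pr allele has switched, so pr is the middle locus and the order is c – pr – b.
Crossovers in the pr–b interval produce the single-crossover classes B c pr and b C PR (60 + 52 = 112) plus the double crossovers (8).
RF(pr–b) = (112 + 8) / 2000 = 120/2000 = 0.0600 → 6.0 cM.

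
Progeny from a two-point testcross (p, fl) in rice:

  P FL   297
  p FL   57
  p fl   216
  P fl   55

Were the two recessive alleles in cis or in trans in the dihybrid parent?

cis

The two most frequent classes are P FL (297) and p fl (216); these are the parental (non-recombinant) types.
So the F1 carried P FL on one chromosome and p fl on the other — the recessive alleles are on the same chromosome (cis / coupling).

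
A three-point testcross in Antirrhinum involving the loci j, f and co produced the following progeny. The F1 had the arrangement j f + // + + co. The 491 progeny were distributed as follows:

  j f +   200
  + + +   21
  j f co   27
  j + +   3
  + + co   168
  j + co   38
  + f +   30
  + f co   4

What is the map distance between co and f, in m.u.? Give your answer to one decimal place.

The two rarest classes, j + + and + f co, are the double crossovers. Comparing them with the parentals, only the f allele has switched, so f is the middle locus and the order is co – f – j.
Crossovers in the co–f interval produce the single-crossover classes j f co and + + + (27 + 21 = 48) plus the double crossovers (7).
RF(co–f) = (48 + 7) / 491 = 55/491 = 0.1120 → 11.2 m.u.

11.2 m.u.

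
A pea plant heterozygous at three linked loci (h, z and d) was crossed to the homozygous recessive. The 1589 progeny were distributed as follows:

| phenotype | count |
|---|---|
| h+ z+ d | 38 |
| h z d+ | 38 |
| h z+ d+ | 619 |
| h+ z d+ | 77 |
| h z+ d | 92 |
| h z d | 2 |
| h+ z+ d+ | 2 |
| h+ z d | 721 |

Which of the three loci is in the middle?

h

The two most frequent reciprocal classes, h+ z d and h z+ d+, are the parental types, so the F1 was h+ z d / h z+ d+.
The two rarest classes, h z d and h+ z+ d+, are the double crossovers. Comparing them with the parentals, only the h allele has switched, so h is the middle locus and the order is z – h – d.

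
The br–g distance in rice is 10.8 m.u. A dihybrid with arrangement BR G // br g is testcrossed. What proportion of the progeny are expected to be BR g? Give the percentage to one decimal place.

A map distance of 10.8 m.u. corresponds to a recombination frequency of 0.108.
The F1 is BR G / br g, so BR g is a recombinant gamete class with expected frequency r/2 = 0.108/2 = 0.0540.
That is 0.0540 = 5.4% of the progeny.

5.4%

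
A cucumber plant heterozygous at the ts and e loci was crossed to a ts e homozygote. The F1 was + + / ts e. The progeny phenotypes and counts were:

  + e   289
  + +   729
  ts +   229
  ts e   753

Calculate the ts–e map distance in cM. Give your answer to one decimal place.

The recombinant classes are + e and ts +: 289 + 229 = 518.
Recombination frequency = 518/2000 = 0.2590 ≈ 25.9%, i.e. 25.9 cM.

25.9 cM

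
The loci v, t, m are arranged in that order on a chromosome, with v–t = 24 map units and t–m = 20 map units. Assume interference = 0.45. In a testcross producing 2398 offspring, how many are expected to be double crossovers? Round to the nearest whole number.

63

Map distances give recombination frequencies of 0.240 and 0.200 for the two intervals.
With interference 0.45 (so coincidence = 0.55), expected double-crossover frequency = 0.240 × 0.200 × 0.55 = 0.02640.
Expected number = 0.02640 × 2398 = 63.31 ≈ 63.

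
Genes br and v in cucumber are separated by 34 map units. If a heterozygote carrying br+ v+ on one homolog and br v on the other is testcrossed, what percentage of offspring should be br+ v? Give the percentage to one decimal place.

17.0%

A map distance of 34 map units corresponds to a recombination frequency of 0.340.
The F1 is br+ v+ / br v, so br+ v is a recombinant gamete class with expected frequency r/2 = 0.340/2 = 0.1700.
That is 0.1700 = 17.0% of the progeny.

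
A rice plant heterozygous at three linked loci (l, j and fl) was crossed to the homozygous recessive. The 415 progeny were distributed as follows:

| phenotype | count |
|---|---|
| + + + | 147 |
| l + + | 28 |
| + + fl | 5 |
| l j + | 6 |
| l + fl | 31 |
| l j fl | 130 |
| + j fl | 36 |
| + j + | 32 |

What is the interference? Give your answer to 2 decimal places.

The two most frequent reciprocal classes, + + + and l j fl, are the parental types, so the F1 was + + + / l j fl.
The two rarest classes, + + fl and l j +, are the double crossovers. Comparing them with the parentals, only the fl allele has switched, so fl is the middle locus and the order is j – fl – l.
j–fl: (63 + 11)/415 = 0.1783; fl–l: (64 + 11)/415 = 0.1807.
Expected DCO frequency = 0.1783 × 0.1807 ≈ 0.03222; observed = 11/415 ≈ 0.02651.
Coefficient of coincidence = 0.02651/0.03222 ≈ 0.82; interference = 1 − 0.82 = 0.18.

0.18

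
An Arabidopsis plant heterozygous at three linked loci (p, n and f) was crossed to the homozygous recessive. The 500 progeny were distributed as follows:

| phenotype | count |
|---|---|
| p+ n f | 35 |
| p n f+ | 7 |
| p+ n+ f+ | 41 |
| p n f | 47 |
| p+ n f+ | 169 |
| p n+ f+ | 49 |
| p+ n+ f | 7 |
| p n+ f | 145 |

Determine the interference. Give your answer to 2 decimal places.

0.30

The two most frequent reciprocal classes, p+ n f+ and p n+ f, are the parental types, so the F1 was p+ n f+ / p n+ f.
The two rarest classes, p n f+ and p+ n+ f, are the double crossovers. Comparing them with the parentals, only the p allele has switched, so p is the middle locus and the order is f – p – n.
f–p: (84 + 14)/500 = 0.1960; p–n: (88 + 14)/500 = 0.2040.
Expected DCO frequency = 0.1960 × 0.2040 ≈ 0.03998; observed = 14/500 ≈ 0.02800.
Coefficient of coincidence = 0.02800/0.03998 ≈ 0.70; interference = 1 − 0.70 = 0.30.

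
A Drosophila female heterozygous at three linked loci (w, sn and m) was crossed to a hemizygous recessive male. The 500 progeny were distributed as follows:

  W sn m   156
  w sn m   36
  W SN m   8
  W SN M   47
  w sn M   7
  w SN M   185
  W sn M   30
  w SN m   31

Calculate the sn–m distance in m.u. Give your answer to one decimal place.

15.2 m.u.

The two most frequent reciprocal classes, W sn m and w SN M, are the parental types, so the F1 was W sn m / w SN M.
The two rarest classes, W SN m and w sn M, are the double crossovers. Comparing them with the parentals, only the sn allele has switched, so sn is the middle locus and the order is m – sn – w.
Crossovers in the m–sn interval produce the single-crossover classes W sn M and w SN m (30 + 31 = 61) plus the double crossovers (15).
RF(m–sn) = (61 + 15) / 500 = 76/500 = 0.1520 → 15.2 m.u.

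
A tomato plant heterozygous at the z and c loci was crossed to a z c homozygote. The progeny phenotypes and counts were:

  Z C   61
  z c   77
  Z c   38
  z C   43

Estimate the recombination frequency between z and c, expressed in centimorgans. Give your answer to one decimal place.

37.0 centimorgans

The two most frequent classes, Z C (61) and z c (77), are the parental types, so the F1 was Z C / z c.
The recombinant classes are Z c and z C: 38 + 43 = 81.
Recombination frequency = 81/219 = 0.3699 ≈ 37.0%, i.e. 37.0 centimorgans.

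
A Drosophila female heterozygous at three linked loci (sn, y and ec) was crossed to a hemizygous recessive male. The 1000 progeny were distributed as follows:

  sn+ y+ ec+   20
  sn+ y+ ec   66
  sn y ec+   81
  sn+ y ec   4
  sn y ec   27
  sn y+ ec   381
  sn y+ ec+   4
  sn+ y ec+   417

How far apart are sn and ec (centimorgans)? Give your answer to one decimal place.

The two most frequent reciprocal classes, sn y+ ec and sn+ y ec+, are the parental types, so the F1 was sn y+ ec / sn+ y ec+.
The two rarest classes, sn y+ ec+ and sn+ y ec, are the double crossovers. Comparing them with the parentals, only the ec allele has switched, so ec is the middle locus and the order is sn – ec – y.
Crossovers in the sn–ec interval produce the single-crossover classes sn+ y+ ec and sn y ec+ (66 + 81 = 147) plus the double crossovers (8).
RF(sn–ec) = (147 + 8) / 1000 = 155/1000 = 0.1550 → 15.5 centimorgans.

15.5 centimorgans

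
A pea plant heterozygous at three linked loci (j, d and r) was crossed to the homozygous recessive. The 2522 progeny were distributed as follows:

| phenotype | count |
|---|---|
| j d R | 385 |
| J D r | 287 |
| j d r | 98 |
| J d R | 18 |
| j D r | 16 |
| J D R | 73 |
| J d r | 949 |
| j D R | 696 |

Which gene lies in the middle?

r

The two most frequent reciprocal classes, J d r and j D R, are the parental types, so the F1 was J d r / j D R.
The two rarest classes, J d R and j D r, are the double crossovers. Comparing them with the parentals, only the r allele has switched, so r is the middle locus and the order is d – r – j.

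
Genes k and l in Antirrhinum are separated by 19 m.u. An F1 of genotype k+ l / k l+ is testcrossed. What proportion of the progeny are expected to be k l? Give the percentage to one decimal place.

9.5%

A map distance of 19 m.u. corresponds to a recombination frequency of 0.190.
The F1 is k+ l / k l+, so k l is a recombinant gamete class with expected frequency r/2 = 0.190/2 = 0.0950.
That is 0.0950 = 9.5% of the progeny.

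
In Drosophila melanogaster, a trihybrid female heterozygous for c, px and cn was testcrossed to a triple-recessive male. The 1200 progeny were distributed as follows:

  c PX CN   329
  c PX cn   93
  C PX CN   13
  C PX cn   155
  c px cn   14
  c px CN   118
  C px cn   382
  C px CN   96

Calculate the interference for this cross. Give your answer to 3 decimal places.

The two most frequent reciprocal classes, C px cn and c PX CN, are the parental types, so the F1 was C px cn / c PX CN.
The two rarest classes, c px cn and C PX CN, are the double crossovers. Comparing them with the parentals, only the c allele has switched, so c is the middle locus and the order is cn – c – px.
cn–c: (189 + 27)/1200 = 0.1800; c–px: (273 + 27)/1200 = 0.2500.
Expected DCO frequency = 0.1800 × 0.2500 ≈ 0.04500; observed = 27/1200 ≈ 0.02250.
Coefficient of coincidence = 0.02250/0.04500 ≈ 0.500; interference = 1 − 0.500 = 0.500.

0.500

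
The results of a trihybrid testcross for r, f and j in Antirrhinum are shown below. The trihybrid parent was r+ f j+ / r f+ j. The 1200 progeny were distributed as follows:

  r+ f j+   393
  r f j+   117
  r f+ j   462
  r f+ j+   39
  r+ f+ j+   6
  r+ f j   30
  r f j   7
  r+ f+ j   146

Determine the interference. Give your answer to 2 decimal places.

0.31

The two rarest classes, r+ f+ j+ and r f j, are the double crossovers. Comparing them with the parentals, only the f allele has switched, so f is the middle locus and the order is r – f – j.
r–f: (263 + 13)/1200 = 0.2300; f–j: (69 + 13)/1200 = 0.0683.
Expected DCO frequency = 0.2300 × 0.0683 ≈ 0.01571; observed = 13/1200 ≈ 0.01083.
Coefficient of coincidence = 0.01083/0.01571 ≈ 0.69; interference = 1 − 0.69 = 0.31.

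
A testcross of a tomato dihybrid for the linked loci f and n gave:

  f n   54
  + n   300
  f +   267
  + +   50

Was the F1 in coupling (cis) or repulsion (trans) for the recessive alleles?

trans

The two most frequent classes are + n (300) and f + (267); these are the parental (non-recombinant) types.
So the F1 carried + n on one chromosome and f + on the other — the recessive alleles are on opposite chromosomes (trans / repulsion).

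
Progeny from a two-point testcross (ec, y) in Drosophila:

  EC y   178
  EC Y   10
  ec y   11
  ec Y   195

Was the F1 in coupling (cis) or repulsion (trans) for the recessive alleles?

trans

The two most frequent classes are EC y (178) and ec Y (195); these are the parental (non-recombinant) types.
So the F1 carried EC y on one chromosome and ec Y on the other — the recessive alleles are on opposite chromosomes (trans / repulsion).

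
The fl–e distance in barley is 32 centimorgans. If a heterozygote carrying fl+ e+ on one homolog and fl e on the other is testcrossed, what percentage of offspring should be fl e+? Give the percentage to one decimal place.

A map distance of 32 centimorgans corresponds to a recombination frequency of 0.320.
The F1 is fl+ e+ / fl e, so fl e+ is a recombinant gamete class with expected frequency r/2 = 0.320/2 = 0.1600.
That is 0.1600 = 16.0% of the progeny.

16.0%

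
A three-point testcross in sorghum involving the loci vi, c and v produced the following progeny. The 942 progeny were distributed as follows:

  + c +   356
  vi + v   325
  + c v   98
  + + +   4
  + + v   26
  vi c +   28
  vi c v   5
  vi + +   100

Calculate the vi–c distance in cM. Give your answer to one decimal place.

6.7 cM

The two most frequent reciprocal classes, vi + v and + c +, are the parental types, so the F1 was vi + v / + c +.
The two rarest classes, vi c v and + + +, are the double crossovers. Comparing them with the parentals, only the c allele has switched, so c is the middle locus and the order is vi – c – v.
Crossovers in the vi–c interval produce the single-crossover classes + + v and vi c + (26 + 28 = 54) plus the double crossovers (9).
RF(vi–c) = (54 + 9) / 942 = 63/942 = 0.0669 → 6.7 cM.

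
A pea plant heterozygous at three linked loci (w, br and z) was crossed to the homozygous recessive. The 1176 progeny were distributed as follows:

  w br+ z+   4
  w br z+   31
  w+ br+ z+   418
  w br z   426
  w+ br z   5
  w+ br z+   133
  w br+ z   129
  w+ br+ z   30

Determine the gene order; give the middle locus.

w

The two most frequent reciprocal classes, w br z and w+ br+ z+, are the parental types, so the F1 was w br z / w+ br+ z+.
The two rarest classes, w+ br z and w br+ z+, are the double crossovers. Comparing them with the parentals, only the w allele has switched, so w is the middle locus and the order is br – w – z.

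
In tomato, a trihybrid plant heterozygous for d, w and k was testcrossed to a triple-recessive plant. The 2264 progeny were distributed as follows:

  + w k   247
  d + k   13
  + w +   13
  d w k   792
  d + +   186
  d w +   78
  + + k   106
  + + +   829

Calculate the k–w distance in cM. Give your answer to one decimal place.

The two most frequent reciprocal classes, + + + and d w k, are the parental types, so the F1 was + + + / d w k.
The two rarest classes, + w + and d + k, are the double crossovers. Comparing them with the parentals, only the w allele has switched, so w is the middle locus and the order is k – w – d.
Crossovers in the k–w interval produce the single-crossover classes + + k and d w + (106 + 78 = 184) plus the double crossovers (26).
RF(k–w) = (184 + 26) / 2264 = 210/2264 = 0.0928 → 9.3 cM.

9.3 cM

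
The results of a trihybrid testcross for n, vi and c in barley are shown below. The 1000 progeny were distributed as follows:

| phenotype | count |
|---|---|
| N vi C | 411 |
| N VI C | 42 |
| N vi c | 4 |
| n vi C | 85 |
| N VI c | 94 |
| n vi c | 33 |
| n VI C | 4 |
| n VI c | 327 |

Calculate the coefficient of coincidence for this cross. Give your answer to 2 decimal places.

0.52

The two most frequent reciprocal classes, N vi C and n VI c, are the parental types, so the F1 was N vi C / n VI c.
The two rarest classes, N vi c and n VI C, are the double crossovers. Comparing them with the parentals, only the c allele has switched, so c is the middle locus and the order is n – c – vi.
n–c: (179 + 8)/1000 = 0.1870; c–vi: (75 + 8)/1000 = 0.0830.
Expected DCO frequency = 0.1870 × 0.0830 ≈ 0.01552; observed = 8/1000 ≈ 0.00800.
Coefficient of coincidence = 0.00800/0.01552 ≈ 0.52.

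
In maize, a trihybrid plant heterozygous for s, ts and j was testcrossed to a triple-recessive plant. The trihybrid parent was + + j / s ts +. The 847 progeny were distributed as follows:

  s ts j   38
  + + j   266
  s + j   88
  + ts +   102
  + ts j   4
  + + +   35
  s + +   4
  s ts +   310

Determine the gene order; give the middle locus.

The two rarest classes, + ts j and s + +, are the double crossovers. Comparing them with the parentals, only the ts allele has switched, so ts is the middle locus and the order is s – ts – j.

ts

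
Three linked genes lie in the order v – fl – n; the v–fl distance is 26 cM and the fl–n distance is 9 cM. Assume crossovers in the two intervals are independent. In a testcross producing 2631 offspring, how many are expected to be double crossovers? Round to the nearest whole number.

62

Map distances give recombination frequencies of 0.260 and 0.090 for the two intervals.
With no interference, expected double-crossover frequency = 0.260 × 0.090 = 0.02340.
Expected number = 0.02340 × 2631 = 61.57 ≈ 62.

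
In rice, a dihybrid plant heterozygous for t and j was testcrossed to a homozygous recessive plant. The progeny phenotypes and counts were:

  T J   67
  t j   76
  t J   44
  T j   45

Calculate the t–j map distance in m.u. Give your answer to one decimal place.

38.4 m.u.

The two most frequent classes, T J (67) and t j (76), are the parental types, so the F1 was T J / t j.
The recombinant classes are T j and t J: 45 + 44 = 89.
Recombination frequency = 89/232 = 0.3836 ≈ 38.4%, i.e. 38.4 m.u.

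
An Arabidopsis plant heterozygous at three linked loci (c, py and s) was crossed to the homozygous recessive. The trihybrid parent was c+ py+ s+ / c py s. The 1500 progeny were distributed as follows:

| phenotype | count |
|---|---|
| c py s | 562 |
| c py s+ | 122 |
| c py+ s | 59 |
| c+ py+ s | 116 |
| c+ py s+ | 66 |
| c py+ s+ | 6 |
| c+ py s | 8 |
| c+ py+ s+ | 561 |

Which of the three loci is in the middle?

The two rarest classes, c py+ s+ and c+ py s, are the double crossovers. Comparing them with the parentals, only the c allele has switched, so c is the middle locus and the order is py – c – s.

c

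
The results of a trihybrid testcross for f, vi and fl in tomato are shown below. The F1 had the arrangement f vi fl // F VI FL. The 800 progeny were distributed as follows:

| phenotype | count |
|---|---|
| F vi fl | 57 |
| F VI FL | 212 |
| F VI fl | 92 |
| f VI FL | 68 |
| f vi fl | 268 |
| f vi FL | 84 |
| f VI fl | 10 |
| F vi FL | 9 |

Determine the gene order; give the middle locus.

The two rarest classes, f VI fl and F vi FL, are the double crossovers. Comparing them with the parentals, only the vi allele has switched, so vi is the middle locus and the order is f – vi – fl.

vi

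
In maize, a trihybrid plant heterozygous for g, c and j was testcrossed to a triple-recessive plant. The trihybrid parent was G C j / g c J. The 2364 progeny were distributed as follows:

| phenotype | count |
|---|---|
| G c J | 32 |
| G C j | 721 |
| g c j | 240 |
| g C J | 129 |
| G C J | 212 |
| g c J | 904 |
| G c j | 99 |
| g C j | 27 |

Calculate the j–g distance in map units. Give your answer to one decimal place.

21.6 map units

The two rarest classes, g C j and G c J, are the double crossovers. Comparing them with the parentals, only the g allele has switched, so g is the middle locus and the order is c – g – j.
Crossovers in the g–j interval produce the single-crossover classes G C J and g c j (212 + 240 = 452) plus the double crossovers (59).
RF(g–j) = (452 + 59) / 2364 = 511/2364 = 0.2162 → 21.6 map units.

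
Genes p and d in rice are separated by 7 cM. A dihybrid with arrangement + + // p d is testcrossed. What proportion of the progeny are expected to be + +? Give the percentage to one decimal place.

46.5%

A map distance of 7 cM corresponds to a recombination frequency of 0.070.
The F1 is + + / p d, so + + is a parental gamete class with expected frequency (1 − r)/2 = 0.930/2 = 0.4650.
That is 0.4650 = 46.5% of the progeny.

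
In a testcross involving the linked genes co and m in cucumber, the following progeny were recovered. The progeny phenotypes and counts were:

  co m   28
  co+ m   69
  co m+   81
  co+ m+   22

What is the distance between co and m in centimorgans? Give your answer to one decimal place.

The two most frequent classes, co+ m (69) and co m+ (81), are the parental types, so the F1 was co+ m / co m+.
The recombinant classes are co+ m+ and co m: 22 + 28 = 50.
Recombination frequency = 50/200 = 0.2500 ≈ 25.0%, i.e. 25.0 centimorgans.

25.0 centimorgans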